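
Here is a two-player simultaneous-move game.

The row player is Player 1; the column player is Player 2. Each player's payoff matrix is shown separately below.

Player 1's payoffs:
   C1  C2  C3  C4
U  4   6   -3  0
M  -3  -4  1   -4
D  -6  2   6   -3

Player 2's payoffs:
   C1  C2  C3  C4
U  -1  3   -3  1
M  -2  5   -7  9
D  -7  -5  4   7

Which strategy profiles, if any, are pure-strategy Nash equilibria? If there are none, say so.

The unique pure-strategy Nash equilibrium is (U, C2).

(U, C1): Player 2 can switch to C2 (-1 → 3). Not NE.
(U, C2): Player 1 gets 6, best alternative 2; Player 2 gets 3, best alternative 1. No profitable deviation — NE.
(U, C3): Player 1 can switch to M (-3 → 1). Not NE.
(U, C4): Player 2 can switch to C2 (1 → 3). Not NE.
(M, C1): Player 1 can switch to U (-3 → 4). Not NE.
(M, C2): Player 1 can switch to U (-4 → 6). Not NE.
(M, C3): Player 1 can switch to D (1 → 6). Not NE.
(The remaining 5 profiles each have a profitable deviation by the same check.)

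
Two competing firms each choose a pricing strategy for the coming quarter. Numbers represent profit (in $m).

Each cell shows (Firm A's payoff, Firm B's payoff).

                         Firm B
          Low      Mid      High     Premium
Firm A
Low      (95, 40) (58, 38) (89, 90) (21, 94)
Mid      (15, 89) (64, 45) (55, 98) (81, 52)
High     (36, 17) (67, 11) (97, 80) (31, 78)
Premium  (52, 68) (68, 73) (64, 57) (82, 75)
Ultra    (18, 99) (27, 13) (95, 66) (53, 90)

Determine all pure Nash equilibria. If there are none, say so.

The pure Nash equilibria are (High, High), (Premium, Premium).

Mark each player's best response to every combination of opponents' strategies; a profile where every player is best-responding is a pure Nash equilibrium.
Firm A against Low: payoffs 95, 15, 36, 52, 18 → best response Low.
Firm A against Mid: payoffs 58, 64, 67, 68, 27 → best response Premium.
Firm A against High: payoffs 89, 55, 97, 64, 95 → best response High.
Firm A against Premium: payoffs 21, 81, 31, 82, 53 → best response Premium.
Firm B against Low: payoffs 40, 38, 90, 94 → best response Premium.
Firm B against Mid: payoffs 89, 45, 98, 52 → best response High.
Firm B against High: payoffs 17, 11, 80, 78 → best response High.
Firm B against Premium: payoffs 68, 73, 57, 75 → best response Premium.
Firm B against Ultra: payoffs 99, 13, 66, 90 → best response Low.
Mutual best responses: (High, High); (Premium, Premium).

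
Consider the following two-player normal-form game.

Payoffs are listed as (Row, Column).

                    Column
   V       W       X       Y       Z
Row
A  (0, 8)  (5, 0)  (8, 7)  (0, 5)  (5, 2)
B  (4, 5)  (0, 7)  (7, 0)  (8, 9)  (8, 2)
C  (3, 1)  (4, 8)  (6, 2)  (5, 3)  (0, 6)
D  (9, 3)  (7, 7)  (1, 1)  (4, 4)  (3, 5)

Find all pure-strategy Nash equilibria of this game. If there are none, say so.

Check each profile: it is a Nash equilibrium iff no player can strictly gain by switching unilaterally.
(A, V): Row can switch to B (0 → 4). Not NE.
(A, W): Row can switch to D (5 → 7). Not NE.
(A, X): Column can switch to V (7 → 8). Not NE.
(A, Y): Row can switch to B (0 → 8). Not NE.
(A, Z): Row can switch to B (5 → 8). Not NE.
(B, V): Row can switch to D (4 → 9). Not NE.
(B, W): Row can switch to A (0 → 5). Not NE.
(B, X): Row can switch to A (7 → 8). Not NE.
(B, Y): Row gets 8, best alternative 5; Column gets 9, best alternative 7. No profitable deviation — NE.
(B, Z): Column can switch to V (2 → 5). Not NE.
(C, V): Row can switch to B (3 → 4). Not NE.
(D, W): Row gets 7, best alternative 5; Column gets 7, best alternative 5. No profitable deviation — NE.
(The remaining 8 profiles each have a profitable deviation by the same check.)

The pure Nash equilibria are (B, Y); (D, W).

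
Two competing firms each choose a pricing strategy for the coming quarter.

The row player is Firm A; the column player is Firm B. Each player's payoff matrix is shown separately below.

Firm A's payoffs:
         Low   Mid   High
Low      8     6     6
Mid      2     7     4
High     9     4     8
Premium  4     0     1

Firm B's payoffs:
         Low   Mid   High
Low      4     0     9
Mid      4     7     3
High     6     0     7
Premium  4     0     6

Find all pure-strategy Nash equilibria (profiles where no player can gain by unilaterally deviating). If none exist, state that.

(Low, Low): Firm A can switch to High (8 → 9). Not NE.
(Low, Mid): Firm A can switch to Mid (6 → 7). Not NE.
(Low, High): Firm A can switch to High (6 → 8). Not NE.
(Mid, Low): Firm A can switch to Low (2 → 8). Not NE.
(Mid, Mid): Firm A gets 7, best alternative 6; Firm B gets 7, best alternative 4. No profitable deviation — NE.
(Mid, High): Firm A can switch to Low (4 → 6). Not NE.
(High, Low): Firm B can switch to High (6 → 7). Not NE.
(High, Mid): Firm A can switch to Low (4 → 6). Not NE.
(High, High): Firm A gets 8, best alternative 6; Firm B gets 7, best alternative 6. No profitable deviation — NE.
(Premium, Low): Firm A can switch to Low (4 → 8). Not NE.
(Premium, Mid): Firm A can switch to Low (0 → 6). Not NE.
(Premium, High): Firm A can switch to Low (1 → 6). Not NE.

The pure Nash equilibria are (Mid, Mid) and (High, High).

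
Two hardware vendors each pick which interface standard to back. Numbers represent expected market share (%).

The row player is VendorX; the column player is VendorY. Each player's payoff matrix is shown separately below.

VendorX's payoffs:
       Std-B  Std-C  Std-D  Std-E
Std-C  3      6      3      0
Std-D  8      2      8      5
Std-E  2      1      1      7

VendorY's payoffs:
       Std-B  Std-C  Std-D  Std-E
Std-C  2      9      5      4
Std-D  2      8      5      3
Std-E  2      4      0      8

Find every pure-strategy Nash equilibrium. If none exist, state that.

(Std-C, Std-B): VendorX can switch to Std-D (3 → 8). Not NE.
(Std-C, Std-C): VendorX gets 6, best alternative 2; VendorY gets 9, best alternative 5. No profitable deviation — NE.
(Std-C, Std-D): VendorX can switch to Std-D (3 → 8). Not NE.
(Std-C, Std-E): VendorX can switch to Std-D (0 → 5). Not NE.
(Std-D, Std-B): VendorY can switch to Std-C (2 → 8). Not NE.
(Std-D, Std-C): VendorX can switch to Std-C (2 → 6). Not NE.
(Std-D, Std-D): VendorY can switch to Std-C (5 → 8). Not NE.
(Std-D, Std-E): VendorX can switch to Std-E (5 → 7). Not NE.
(Std-E, Std-B): VendorX can switch to Std-C (2 → 3). Not NE.
(Std-E, Std-C): VendorX can switch to Std-C (1 → 6). Not NE.
(Std-E, Std-D): VendorX can switch to Std-C (1 → 3). Not NE.
(Std-E, Std-E): VendorX gets 7, best alternative 5; VendorY gets 8, best alternative 4. No profitable deviation — NE.

The pure Nash equilibria are (Std-C, Std-C), (Std-E, Std-E).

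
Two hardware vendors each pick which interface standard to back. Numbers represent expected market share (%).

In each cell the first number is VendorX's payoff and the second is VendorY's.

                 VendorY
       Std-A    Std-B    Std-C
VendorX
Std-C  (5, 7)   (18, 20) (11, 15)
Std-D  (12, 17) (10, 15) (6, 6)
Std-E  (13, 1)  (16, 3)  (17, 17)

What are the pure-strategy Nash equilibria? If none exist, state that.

Pure-strategy Nash equilibria: (Std-C, Std-B); (Std-E, Std-C)

For each player, find the best response to each opponent profile; mutual best responses are the pure NE.
VendorX against Std-A: payoffs 5, 12, 13 → best response Std-E.
VendorX against Std-B: payoffs 18, 10, 16 → best response Std-C.
VendorX against Std-C: payoffs 11, 6, 17 → best response Std-E.
VendorY against Std-C: payoffs 7, 20, 15 → best response Std-B.
VendorY against Std-D: payoffs 17, 15, 6 → best response Std-A.
VendorY against Std-E: payoffs 1, 3, 17 → best response Std-C.
Mutual best responses: (Std-C, Std-B); (Std-E, Std-C).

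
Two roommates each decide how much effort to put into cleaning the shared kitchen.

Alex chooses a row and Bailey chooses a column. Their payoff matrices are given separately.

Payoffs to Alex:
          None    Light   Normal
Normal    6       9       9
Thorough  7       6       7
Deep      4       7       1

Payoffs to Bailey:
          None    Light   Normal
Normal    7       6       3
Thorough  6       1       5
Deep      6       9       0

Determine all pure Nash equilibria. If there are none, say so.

Check each profile: it is a Nash equilibrium iff no player can strictly gain by switching unilaterally.
(Normal, None): Alex can switch to Thorough (6 → 7). Not NE.
(Normal, Light): Bailey can switch to None (6 → 7). Not NE.
(Normal, Normal): Bailey can switch to None (3 → 7). Not NE.
(Thorough, None): Alex gets 7, best alternative 6; Bailey gets 6, best alternative 5. No profitable deviation — NE.
(Thorough, Light): Alex can switch to Normal (6 → 9). Not NE.
(Thorough, Normal): Alex can switch to Normal (7 → 9). Not NE.
(Deep, None): Alex can switch to Normal (4 → 6). Not NE.
(Deep, Light): Alex can switch to Normal (7 → 9). Not NE.
(Deep, Normal): Alex can switch to Normal (1 → 9). Not NE.

The unique pure-strategy Nash equilibrium is (Thorough, None).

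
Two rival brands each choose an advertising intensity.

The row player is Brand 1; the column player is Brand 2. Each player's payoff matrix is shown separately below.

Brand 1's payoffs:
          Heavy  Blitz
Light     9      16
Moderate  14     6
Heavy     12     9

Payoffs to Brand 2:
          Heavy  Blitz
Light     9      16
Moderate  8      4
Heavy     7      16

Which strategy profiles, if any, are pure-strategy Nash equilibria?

The pure Nash equilibria are (Light, Blitz); (Moderate, Heavy).

Brand 1 against Heavy: payoffs 9, 14, 12 → best response Moderate.
Brand 1 against Blitz: payoffs 16, 6, 9 → best response Light.
Brand 2 against Light: payoffs 9, 16 → best response Blitz.
Brand 2 against Moderate: payoffs 8, 4 → best response Heavy.
Brand 2 against Heavy: payoffs 7, 16 → best response Blitz.
Mutual best responses: (Light, Blitz); (Moderate, Heavy).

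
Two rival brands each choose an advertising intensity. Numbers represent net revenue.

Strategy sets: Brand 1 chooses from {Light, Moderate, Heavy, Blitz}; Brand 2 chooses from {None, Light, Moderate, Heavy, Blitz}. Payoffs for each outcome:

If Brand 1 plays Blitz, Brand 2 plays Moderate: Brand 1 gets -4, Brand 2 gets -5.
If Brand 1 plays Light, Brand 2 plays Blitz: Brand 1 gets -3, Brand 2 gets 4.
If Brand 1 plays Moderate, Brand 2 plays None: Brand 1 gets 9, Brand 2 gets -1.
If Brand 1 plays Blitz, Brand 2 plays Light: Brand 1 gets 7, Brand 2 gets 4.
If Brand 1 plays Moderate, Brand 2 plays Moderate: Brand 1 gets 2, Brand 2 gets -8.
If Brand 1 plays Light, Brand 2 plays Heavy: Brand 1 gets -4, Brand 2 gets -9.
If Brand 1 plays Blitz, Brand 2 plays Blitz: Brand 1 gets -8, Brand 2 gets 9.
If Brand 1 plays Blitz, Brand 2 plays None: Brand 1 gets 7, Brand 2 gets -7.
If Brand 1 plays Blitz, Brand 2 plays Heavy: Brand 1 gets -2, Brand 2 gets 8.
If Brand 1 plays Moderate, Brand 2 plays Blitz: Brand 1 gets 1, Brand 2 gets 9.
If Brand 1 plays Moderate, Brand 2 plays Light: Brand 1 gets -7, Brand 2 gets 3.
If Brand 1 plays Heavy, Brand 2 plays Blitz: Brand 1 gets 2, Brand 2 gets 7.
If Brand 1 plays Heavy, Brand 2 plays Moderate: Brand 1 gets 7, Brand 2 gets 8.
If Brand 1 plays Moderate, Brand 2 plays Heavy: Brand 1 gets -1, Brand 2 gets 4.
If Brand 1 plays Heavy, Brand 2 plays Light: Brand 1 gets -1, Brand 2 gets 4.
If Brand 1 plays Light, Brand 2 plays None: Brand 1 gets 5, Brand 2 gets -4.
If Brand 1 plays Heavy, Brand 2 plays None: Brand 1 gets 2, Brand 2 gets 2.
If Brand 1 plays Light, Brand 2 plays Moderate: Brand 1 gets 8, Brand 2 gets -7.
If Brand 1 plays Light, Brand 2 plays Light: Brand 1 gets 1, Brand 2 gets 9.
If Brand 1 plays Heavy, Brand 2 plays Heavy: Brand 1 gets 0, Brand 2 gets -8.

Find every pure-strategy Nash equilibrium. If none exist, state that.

(Light, None): Brand 1 can switch to Moderate (5 → 9). Not NE.
(Light, Light): Brand 1 can switch to Blitz (1 → 7). Not NE.
(Light, Moderate): Brand 2 can switch to None (-7 → -4). Not NE.
(Light, Heavy): Brand 1 can switch to Moderate (-4 → -1). Not NE.
(Light, Blitz): Brand 1 can switch to Moderate (-3 → 1). Not NE.
(Moderate, None): Brand 2 can switch to Light (-1 → 3). Not NE.
(The remaining 14 profiles each have a profitable deviation by the same check.)

There is no pure-strategy Nash equilibrium.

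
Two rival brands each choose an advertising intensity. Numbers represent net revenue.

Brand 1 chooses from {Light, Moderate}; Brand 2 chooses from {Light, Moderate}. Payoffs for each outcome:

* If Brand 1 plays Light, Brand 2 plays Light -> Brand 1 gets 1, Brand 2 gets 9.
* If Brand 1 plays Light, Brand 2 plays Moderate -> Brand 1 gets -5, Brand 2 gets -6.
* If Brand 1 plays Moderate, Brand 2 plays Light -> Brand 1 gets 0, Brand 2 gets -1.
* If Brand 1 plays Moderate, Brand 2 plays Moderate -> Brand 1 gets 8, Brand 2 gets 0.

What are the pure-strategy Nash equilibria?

Pure-strategy Nash equilibria: (Light, Light); (Moderate, Moderate)

(Light, Light): Brand 1 gets 1, best alternative 0; Brand 2 gets 9, best alternative -6. No profitable deviation — NE.
(Light, Moderate): Brand 1 can switch to Moderate (-5 → 8). Not NE.
(Moderate, Light): Brand 1 can switch to Light (0 → 1). Not NE.
(Moderate, Moderate): Brand 1 gets 8, best alternative -5; Brand 2 gets 0, best alternative -1. No profitable deviation — NE.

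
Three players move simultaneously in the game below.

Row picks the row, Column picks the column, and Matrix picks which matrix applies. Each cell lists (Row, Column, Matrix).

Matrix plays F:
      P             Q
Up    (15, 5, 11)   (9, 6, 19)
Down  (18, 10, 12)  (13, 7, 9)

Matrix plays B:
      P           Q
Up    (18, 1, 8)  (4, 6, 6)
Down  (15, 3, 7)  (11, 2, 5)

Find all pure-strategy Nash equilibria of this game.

Mark each player's best response to every combination of opponents' strategies; a profile where every player is best-responding is a pure Nash equilibrium.
Row against (P, F): payoffs 15, 18 → best response Down.
Row against (P, B): payoffs 18, 15 → best response Up.
Row against (Q, F): payoffs 9, 13 → best response Down.
Row against (Q, B): payoffs 4, 11 → best response Down.
Column against (Up, F): payoffs 5, 6 → best response Q.
Column against (Up, B): payoffs 1, 6 → best response Q.
Column against (Down, F): payoffs 10, 7 → best response P.
Column against (Down, B): payoffs 3, 2 → best response P.
Matrix against (Up, P): payoffs 11, 8 → best response F.
Matrix against (Up, Q): payoffs 19, 6 → best response F.
Matrix against (Down, P): payoffs 12, 7 → best response F.
Matrix against (Down, Q): payoffs 9, 5 → best response F.
Mutual best responses: (Down, P, F).

The unique pure-strategy Nash equilibrium is (Down, P, F).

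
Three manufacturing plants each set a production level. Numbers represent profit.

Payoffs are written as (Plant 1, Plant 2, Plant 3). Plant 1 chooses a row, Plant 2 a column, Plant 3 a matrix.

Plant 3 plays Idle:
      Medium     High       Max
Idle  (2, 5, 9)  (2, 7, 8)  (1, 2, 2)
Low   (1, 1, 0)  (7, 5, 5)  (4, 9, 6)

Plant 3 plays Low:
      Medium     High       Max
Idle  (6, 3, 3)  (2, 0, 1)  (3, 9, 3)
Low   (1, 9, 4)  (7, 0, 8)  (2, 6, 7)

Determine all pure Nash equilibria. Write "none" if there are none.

Pure NE: (Idle, Max, Low)

(Idle, Medium, Idle): Plant 2 can switch to High (5 → 7). Not NE.
(Idle, Medium, Low): Plant 2 can switch to Max (3 → 9). Not NE.
(Idle, High, Idle): Plant 1 can switch to Low (2 → 7). Not NE.
(Idle, High, Low): Plant 1 can switch to Low (2 → 7). Not NE.
(Idle, Max, Idle): Plant 1 can switch to Low (1 → 4). Not NE.
(Idle, Max, Low): Plant 1 gets 3, best alternative 2; Plant 2 gets 9, best alternative 3; Plant 3 gets 3, best alternative 2. No profitable deviation — NE.
(Low, Medium, Idle): Plant 1 can switch to Idle (1 → 2). Not NE.
(The remaining 5 profiles each have a profitable deviation by the same check.)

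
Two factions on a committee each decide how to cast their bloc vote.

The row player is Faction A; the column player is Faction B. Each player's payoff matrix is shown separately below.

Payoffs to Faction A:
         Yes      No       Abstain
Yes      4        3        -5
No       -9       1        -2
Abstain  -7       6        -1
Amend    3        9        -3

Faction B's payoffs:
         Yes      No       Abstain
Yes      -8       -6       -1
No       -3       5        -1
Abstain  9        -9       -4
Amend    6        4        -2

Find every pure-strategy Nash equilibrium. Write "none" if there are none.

There is no pure-strategy Nash equilibrium.

(Yes, Yes): Faction B can switch to No (-8 → -6). Not NE.
(Yes, No): Faction A can switch to Abstain (3 → 6). Not NE.
(Yes, Abstain): Faction A can switch to No (-5 → -2). Not NE.
(No, Yes): Faction A can switch to Yes (-9 → 4). Not NE.
(No, No): Faction A can switch to Yes (1 → 3). Not NE.
(No, Abstain): Faction A can switch to Abstain (-2 → -1). Not NE.
(The remaining 6 profiles each have a profitable deviation by the same check.)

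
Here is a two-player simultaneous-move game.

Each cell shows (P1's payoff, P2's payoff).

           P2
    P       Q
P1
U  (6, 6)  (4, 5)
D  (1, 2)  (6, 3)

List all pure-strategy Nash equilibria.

P1 against P: payoffs 6, 1 → best response U.
P1 against Q: payoffs 4, 6 → best response D.
P2 against U: payoffs 6, 5 → best response P.
P2 against D: payoffs 2, 3 → best response Q.
Mutual best responses: (U, P); (D, Q).

The pure Nash equilibria are (U, P), (D, Q).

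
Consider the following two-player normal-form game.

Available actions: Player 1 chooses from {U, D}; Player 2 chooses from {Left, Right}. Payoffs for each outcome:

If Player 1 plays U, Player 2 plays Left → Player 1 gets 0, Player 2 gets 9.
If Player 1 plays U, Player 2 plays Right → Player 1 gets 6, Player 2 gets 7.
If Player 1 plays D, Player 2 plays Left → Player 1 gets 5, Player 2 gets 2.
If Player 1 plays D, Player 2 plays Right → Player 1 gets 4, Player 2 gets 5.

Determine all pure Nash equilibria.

Player 1 against Left: payoffs 0, 5 → best response D.
Player 1 against Right: payoffs 6, 4 → best response U.
Player 2 against U: payoffs 9, 7 → best response Left.
Player 2 against D: payoffs 2, 5 → best response Right.
No profile is a mutual best response for all players.

This game has no pure Nash equilibrium.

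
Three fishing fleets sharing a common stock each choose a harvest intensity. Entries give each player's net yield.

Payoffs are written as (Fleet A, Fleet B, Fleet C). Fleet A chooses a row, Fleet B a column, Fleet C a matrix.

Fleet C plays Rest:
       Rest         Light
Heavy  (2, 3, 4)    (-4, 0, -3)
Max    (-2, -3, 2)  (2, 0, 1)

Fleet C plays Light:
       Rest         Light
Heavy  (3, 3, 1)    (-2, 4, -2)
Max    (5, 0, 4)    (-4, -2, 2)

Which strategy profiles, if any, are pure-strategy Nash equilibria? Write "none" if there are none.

Fleet A against (Rest, Rest): payoffs 2, -2 → best response Heavy.
Fleet A against (Rest, Light): payoffs 3, 5 → best response Max.
Fleet A against (Light, Rest): payoffs -4, 2 → best response Max.
Fleet A against (Light, Light): payoffs -2, -4 → best response Heavy.
Fleet B against (Heavy, Rest): payoffs 3, 0 → best response Rest.
Fleet B against (Heavy, Light): payoffs 3, 4 → best response Light.
Fleet B against (Max, Rest): payoffs -3, 0 → best response Light.
Fleet B against (Max, Light): payoffs 0, -2 → best response Rest.
Fleet C against (Heavy, Rest): payoffs 4, 1 → best response Rest.
Fleet C against (Heavy, Light): payoffs -3, -2 → best response Light.
Fleet C against (Max, Rest): payoffs 2, 4 → best response Light.
Fleet C against (Max, Light): payoffs 1, 2 → best response Light.
Mutual best responses: (Heavy, Rest, Rest); (Heavy, Light, Light); (Max, Rest, Light).

Pure-strategy Nash equilibria: (Heavy, Rest, Rest) and (Heavy, Light, Light) and (Max, Rest, Light)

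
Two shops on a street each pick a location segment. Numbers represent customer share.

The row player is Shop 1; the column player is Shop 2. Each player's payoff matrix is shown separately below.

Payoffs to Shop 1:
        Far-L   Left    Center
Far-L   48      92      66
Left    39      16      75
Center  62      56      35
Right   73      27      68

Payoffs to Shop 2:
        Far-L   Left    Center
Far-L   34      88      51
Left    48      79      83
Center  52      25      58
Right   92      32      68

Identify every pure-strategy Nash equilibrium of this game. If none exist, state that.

For each strategy profile, look for a profitable unilateral deviation.
(Far-L, Far-L): Shop 1 can switch to Center (48 → 62). Not NE.
(Far-L, Left): Shop 1 gets 92, best alternative 56; Shop 2 gets 88, best alternative 51. No profitable deviation — NE.
(Far-L, Center): Shop 1 can switch to Left (66 → 75). Not NE.
(Left, Far-L): Shop 1 can switch to Far-L (39 → 48). Not NE.
(Left, Left): Shop 1 can switch to Far-L (16 → 92). Not NE.
(Left, Center): Shop 1 gets 75, best alternative 68; Shop 2 gets 83, best alternative 79. No profitable deviation — NE.
(Center, Far-L): Shop 1 can switch to Right (62 → 73). Not NE.
(Center, Left): Shop 1 can switch to Far-L (56 → 92). Not NE.
(Center, Center): Shop 1 can switch to Far-L (35 → 66). Not NE.
(Right, Far-L): Shop 1 gets 73, best alternative 62; Shop 2 gets 92, best alternative 68. No profitable deviation — NE.
(Right, Left): Shop 1 can switch to Far-L (27 → 92). Not NE.
(The remaining 1 profile has a profitable deviation by the same check.)

(Far-L, Left); (Left, Center); (Right, Far-L)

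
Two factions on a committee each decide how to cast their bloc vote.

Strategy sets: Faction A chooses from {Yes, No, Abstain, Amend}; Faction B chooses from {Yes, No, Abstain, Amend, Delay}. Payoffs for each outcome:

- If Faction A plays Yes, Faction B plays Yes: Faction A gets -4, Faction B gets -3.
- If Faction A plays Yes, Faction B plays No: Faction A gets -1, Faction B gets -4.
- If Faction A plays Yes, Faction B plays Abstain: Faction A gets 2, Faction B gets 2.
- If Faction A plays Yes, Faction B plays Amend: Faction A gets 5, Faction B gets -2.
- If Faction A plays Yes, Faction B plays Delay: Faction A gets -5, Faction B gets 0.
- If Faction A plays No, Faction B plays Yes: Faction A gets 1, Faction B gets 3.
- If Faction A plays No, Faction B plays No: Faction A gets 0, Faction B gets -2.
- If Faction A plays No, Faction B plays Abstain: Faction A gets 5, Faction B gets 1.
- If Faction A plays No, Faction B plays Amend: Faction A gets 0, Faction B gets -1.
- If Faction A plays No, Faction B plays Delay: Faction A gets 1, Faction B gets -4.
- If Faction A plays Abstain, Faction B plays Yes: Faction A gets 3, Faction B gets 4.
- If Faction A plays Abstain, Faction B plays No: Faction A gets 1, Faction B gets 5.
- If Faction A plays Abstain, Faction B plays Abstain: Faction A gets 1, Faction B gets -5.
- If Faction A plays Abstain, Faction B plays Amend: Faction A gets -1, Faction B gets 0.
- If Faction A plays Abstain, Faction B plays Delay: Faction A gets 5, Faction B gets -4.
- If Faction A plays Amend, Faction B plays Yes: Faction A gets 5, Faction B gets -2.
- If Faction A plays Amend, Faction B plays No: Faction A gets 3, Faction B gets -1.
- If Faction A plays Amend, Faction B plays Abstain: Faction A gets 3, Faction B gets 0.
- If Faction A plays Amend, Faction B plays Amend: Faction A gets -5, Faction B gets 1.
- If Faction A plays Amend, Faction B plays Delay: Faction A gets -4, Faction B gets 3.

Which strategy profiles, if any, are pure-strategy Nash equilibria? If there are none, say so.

none

For each player, find the best response to each opponent profile; mutual best responses are the pure NE.
Faction A against Yes: payoffs -4, 1, 3, 5 → best response Amend.
Faction A against No: payoffs -1, 0, 1, 3 → best response Amend.
Faction A against Abstain: payoffs 2, 5, 1, 3 → best response No.
Faction A against Amend: payoffs 5, 0, -1, -5 → best response Yes.
Faction A against Delay: payoffs -5, 1, 5, -4 → best response Abstain.
Faction B against Yes: payoffs -3, -4, 2, -2, 0 → best response Abstain.
Faction B against No: payoffs 3, -2, 1, -1, -4 → best response Yes.
Faction B against Abstain: payoffs 4, 5, -5, 0, -4 → best response No.
Faction B against Amend: payoffs -2, -1, 0, 1, 3 → best response Delay.
No profile is a mutual best response for all players.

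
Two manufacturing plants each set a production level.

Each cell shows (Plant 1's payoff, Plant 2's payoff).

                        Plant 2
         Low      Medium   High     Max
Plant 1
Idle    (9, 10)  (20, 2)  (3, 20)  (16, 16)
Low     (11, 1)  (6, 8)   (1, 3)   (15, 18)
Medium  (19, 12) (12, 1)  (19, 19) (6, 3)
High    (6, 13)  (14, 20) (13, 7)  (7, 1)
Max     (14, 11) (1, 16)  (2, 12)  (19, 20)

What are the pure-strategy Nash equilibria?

Pure-strategy Nash equilibria: (Medium, High), (Max, Max)

Mark each player's best response to every combination of opponents' strategies; a profile where every player is best-responding is a pure Nash equilibrium.
Plant 1 against Low: payoffs 9, 11, 19, 6, 14 → best response Medium.
Plant 1 against Medium: payoffs 20, 6, 12, 14, 1 → best response Idle.
Plant 1 against High: payoffs 3, 1, 19, 13, 2 → best response Medium.
Plant 1 against Max: payoffs 16, 15, 6, 7, 19 → best response Max.
Plant 2 against Idle: payoffs 10, 2, 20, 16 → best response High.
Plant 2 against Low: payoffs 1, 8, 3, 18 → best response Max.
Plant 2 against Medium: payoffs 12, 1, 19, 3 → best response High.
Plant 2 against High: payoffs 13, 20, 7, 1 → best response Medium.
Plant 2 against Max: payoffs 11, 16, 12, 20 → best response Max.
Mutual best responses: (Medium, High); (Max, Max).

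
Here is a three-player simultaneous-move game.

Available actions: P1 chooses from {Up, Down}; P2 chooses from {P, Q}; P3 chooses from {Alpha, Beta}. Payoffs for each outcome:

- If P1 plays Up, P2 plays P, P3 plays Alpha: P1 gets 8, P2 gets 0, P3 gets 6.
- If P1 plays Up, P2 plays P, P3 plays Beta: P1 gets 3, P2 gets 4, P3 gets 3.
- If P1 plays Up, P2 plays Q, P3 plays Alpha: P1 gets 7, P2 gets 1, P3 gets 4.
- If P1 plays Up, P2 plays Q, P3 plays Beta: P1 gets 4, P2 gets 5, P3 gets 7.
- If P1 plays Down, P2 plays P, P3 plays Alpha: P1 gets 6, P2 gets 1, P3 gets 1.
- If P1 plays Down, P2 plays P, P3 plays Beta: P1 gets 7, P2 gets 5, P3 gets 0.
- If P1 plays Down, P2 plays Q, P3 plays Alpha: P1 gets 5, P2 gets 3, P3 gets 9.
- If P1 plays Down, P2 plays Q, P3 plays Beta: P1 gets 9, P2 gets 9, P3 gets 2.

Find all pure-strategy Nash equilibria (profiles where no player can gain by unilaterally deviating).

Mark each player's best response to every combination of opponents' strategies; a profile where every player is best-responding is a pure Nash equilibrium.
P1 against (P, Alpha): payoffs 8, 6 → best response Up.
P1 against (P, Beta): payoffs 3, 7 → best response Down.
P1 against (Q, Alpha): payoffs 7, 5 → best response Up.
P1 against (Q, Beta): payoffs 4, 9 → best response Down.
P2 against (Up, Alpha): payoffs 0, 1 → best response Q.
P2 against (Up, Beta): payoffs 4, 5 → best response Q.
P2 against (Down, Alpha): payoffs 1, 3 → best response Q.
P2 against (Down, Beta): payoffs 5, 9 → best response Q.
P3 against (Up, P): payoffs 6, 3 → best response Alpha.
P3 against (Up, Q): payoffs 4, 7 → best response Beta.
P3 against (Down, P): payoffs 1, 0 → best response Alpha.
P3 against (Down, Q): payoffs 9, 2 → best response Alpha.
No profile is a mutual best response for all players.

There is no pure-strategy Nash equilibrium.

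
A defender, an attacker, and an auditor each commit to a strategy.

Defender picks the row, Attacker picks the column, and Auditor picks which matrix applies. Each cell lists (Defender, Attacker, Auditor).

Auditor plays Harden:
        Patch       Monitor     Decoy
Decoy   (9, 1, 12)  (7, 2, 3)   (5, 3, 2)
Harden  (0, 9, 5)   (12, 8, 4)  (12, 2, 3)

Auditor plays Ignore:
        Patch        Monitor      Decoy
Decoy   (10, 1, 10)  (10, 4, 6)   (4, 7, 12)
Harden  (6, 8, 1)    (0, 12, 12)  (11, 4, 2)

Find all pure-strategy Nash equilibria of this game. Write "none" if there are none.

There is no pure-strategy Nash equilibrium.

Defender against (Patch, Harden): payoffs 9, 0 → best response Decoy.
Defender against (Patch, Ignore): payoffs 10, 6 → best response Decoy.
Defender against (Monitor, Harden): payoffs 7, 12 → best response Harden.
Defender against (Monitor, Ignore): payoffs 10, 0 → best response Decoy.
Defender against (Decoy, Harden): payoffs 5, 12 → best response Harden.
Defender against (Decoy, Ignore): payoffs 4, 11 → best response Harden.
Attacker against (Decoy, Harden): payoffs 1, 2, 3 → best response Decoy.
Attacker against (Decoy, Ignore): payoffs 1, 4, 7 → best response Decoy.
Attacker against (Harden, Harden): payoffs 9, 8, 2 → best response Patch.
Attacker against (Harden, Ignore): payoffs 8, 12, 4 → best response Monitor.
Auditor against (Decoy, Patch): payoffs 12, 10 → best response Harden.
Auditor against (Decoy, Monitor): payoffs 3, 6 → best response Ignore.
Auditor against (Decoy, Decoy): payoffs 2, 12 → best response Ignore.
Auditor against (Harden, Patch): payoffs 5, 1 → best response Harden.
Auditor against (Harden, Monitor): payoffs 4, 12 → best response Ignore.
Auditor against (Harden, Decoy): payoffs 3, 2 → best response Harden.
No profile is a mutual best response for all players.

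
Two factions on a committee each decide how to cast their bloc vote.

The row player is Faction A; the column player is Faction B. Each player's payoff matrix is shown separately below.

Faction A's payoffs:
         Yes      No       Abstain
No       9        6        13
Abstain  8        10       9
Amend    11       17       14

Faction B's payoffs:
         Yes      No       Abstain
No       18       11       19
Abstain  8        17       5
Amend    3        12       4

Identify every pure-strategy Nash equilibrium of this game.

(Amend, No)

Check each profile: it is a Nash equilibrium iff no player can strictly gain by switching unilaterally.
(No, Yes): Faction A can switch to Amend (9 → 11). Not NE.
(No, No): Faction A can switch to Abstain (6 → 10). Not NE.
(No, Abstain): Faction A can switch to Amend (13 → 14). Not NE.
(Abstain, Yes): Faction A can switch to No (8 → 9). Not NE.
(Abstain, No): Faction A can switch to Amend (10 → 17). Not NE.
(Abstain, Abstain): Faction A can switch to No (9 → 13). Not NE.
(Amend, No): Faction A gets 17, best alternative 10; Faction B gets 12, best alternative 4. No profitable deviation — NE.
(The remaining 2 profiles each have a profitable deviation by the same check.)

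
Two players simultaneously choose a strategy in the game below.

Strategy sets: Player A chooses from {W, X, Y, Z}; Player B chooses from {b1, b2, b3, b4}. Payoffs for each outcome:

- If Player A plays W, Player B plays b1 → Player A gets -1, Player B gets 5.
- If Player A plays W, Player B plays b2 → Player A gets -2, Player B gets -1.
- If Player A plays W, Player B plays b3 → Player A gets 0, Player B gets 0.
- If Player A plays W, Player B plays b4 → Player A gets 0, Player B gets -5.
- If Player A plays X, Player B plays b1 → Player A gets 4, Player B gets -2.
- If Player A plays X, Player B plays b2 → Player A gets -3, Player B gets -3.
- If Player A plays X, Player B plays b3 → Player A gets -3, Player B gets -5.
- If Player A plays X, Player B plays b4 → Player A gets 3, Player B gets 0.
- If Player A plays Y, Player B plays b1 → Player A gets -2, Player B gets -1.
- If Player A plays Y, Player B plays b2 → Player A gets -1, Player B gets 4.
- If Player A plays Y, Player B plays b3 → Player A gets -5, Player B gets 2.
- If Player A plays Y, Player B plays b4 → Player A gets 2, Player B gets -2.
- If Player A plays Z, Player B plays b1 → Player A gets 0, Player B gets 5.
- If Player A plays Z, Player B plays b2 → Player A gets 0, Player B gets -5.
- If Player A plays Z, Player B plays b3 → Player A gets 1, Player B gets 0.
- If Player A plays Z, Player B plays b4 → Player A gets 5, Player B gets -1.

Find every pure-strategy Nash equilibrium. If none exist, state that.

No pure-strategy Nash equilibrium.

(W, b1): Player A can switch to X (-1 → 4). Not NE.
(W, b2): Player A can switch to Y (-2 → -1). Not NE.
(W, b3): Player A can switch to Z (0 → 1). Not NE.
(W, b4): Player A can switch to X (0 → 3). Not NE.
(X, b1): Player B can switch to b4 (-2 → 0). Not NE.
(X, b2): Player A can switch to W (-3 → -2). Not NE.
(X, b3): Player A can switch to W (-3 → 0). Not NE.
(X, b4): Player A can switch to Z (3 → 5). Not NE.
(The remaining 8 profiles each have a profitable deviation by the same check.)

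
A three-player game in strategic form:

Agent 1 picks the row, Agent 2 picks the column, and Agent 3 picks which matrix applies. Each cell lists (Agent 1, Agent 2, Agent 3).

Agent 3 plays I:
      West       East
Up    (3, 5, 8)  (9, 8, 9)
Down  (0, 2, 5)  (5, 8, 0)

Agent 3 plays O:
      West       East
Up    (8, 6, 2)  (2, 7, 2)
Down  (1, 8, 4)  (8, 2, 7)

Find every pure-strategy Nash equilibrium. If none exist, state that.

(Up, West, I): Agent 2 can switch to East (5 → 8). Not NE.
(Up, West, O): Agent 2 can switch to East (6 → 7). Not NE.
(Up, East, I): Agent 1 gets 9, best alternative 5; Agent 2 gets 8, best alternative 5; Agent 3 gets 9, best alternative 2. No profitable deviation — NE.
(Up, East, O): Agent 1 can switch to Down (2 → 8). Not NE.
(Down, West, I): Agent 1 can switch to Up (0 → 3). Not NE.
(Down, West, O): Agent 1 can switch to Up (1 → 8). Not NE.
(Down, East, I): Agent 1 can switch to Up (5 → 9). Not NE.
(Down, East, O): Agent 2 can switch to West (2 → 8). Not NE.

(Up, East, I)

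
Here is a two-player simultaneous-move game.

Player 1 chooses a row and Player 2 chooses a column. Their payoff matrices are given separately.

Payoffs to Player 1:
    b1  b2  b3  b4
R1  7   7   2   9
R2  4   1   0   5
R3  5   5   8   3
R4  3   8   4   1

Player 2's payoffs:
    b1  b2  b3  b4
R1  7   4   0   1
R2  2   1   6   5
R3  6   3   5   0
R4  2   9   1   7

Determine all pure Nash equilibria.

Mark each player's best response to every combination of opponents' strategies; a profile where every player is best-responding is a pure Nash equilibrium.
Player 1 against b1: payoffs 7, 4, 5, 3 → best response R1.
Player 1 against b2: payoffs 7, 1, 5, 8 → best response R4.
Player 1 against b3: payoffs 2, 0, 8, 4 → best response R3.
Player 1 against b4: payoffs 9, 5, 3, 1 → best response R1.
Player 2 against R1: payoffs 7, 4, 0, 1 → best response b1.
Player 2 against R2: payoffs 2, 1, 6, 5 → best response b3.
Player 2 against R3: payoffs 6, 3, 5, 0 → best response b1.
Player 2 against R4: payoffs 2, 9, 1, 7 → best response b2.
Mutual best responses: (R1, b1); (R4, b2).

The pure Nash equilibria are (R1, b1); (R4, b2).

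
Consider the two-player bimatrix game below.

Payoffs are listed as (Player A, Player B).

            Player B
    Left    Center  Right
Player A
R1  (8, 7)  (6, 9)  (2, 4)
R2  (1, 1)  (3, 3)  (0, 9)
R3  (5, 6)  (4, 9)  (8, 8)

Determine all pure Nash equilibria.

(R1, Center)

For each player, find the best response to each opponent profile; mutual best responses are the pure NE.
Player A against Left: payoffs 8, 1, 5 → best response R1.
Player A against Center: payoffs 6, 3, 4 → best response R1.
Player A against Right: payoffs 2, 0, 8 → best response R3.
Player B against R1: payoffs 7, 9, 4 → best response Center.
Player B against R2: payoffs 1, 3, 9 → best response Right.
Player B against R3: payoffs 6, 9, 8 → best response Center.
Mutual best responses: (R1, Center).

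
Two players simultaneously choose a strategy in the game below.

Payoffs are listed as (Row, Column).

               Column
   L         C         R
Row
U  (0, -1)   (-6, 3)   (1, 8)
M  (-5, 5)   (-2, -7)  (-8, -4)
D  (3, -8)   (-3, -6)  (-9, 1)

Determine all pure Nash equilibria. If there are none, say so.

Row against L: payoffs 0, -5, 3 → best response D.
Row against C: payoffs -6, -2, -3 → best response M.
Row against R: payoffs 1, -8, -9 → best response U.
Column against U: payoffs -1, 3, 8 → best response R.
Column against M: payoffs 5, -7, -4 → best response L.
Column against D: payoffs -8, -6, 1 → best response R.
Mutual best responses: (U, R).

The unique pure-strategy Nash equilibrium is (U, R).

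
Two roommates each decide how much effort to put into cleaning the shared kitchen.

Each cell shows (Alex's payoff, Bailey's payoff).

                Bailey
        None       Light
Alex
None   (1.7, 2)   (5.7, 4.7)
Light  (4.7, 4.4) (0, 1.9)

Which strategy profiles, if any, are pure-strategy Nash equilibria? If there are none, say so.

Alex against None: payoffs 1.7, 4.7 → best response Light.
Alex against Light: payoffs 5.7, 0 → best response None.
Bailey against None: payoffs 2, 4.7 → best response Light.
Bailey against Light: payoffs 4.4, 1.9 → best response None.
Mutual best responses: (None, Light); (Light, None).

(None, Light) and (Light, None)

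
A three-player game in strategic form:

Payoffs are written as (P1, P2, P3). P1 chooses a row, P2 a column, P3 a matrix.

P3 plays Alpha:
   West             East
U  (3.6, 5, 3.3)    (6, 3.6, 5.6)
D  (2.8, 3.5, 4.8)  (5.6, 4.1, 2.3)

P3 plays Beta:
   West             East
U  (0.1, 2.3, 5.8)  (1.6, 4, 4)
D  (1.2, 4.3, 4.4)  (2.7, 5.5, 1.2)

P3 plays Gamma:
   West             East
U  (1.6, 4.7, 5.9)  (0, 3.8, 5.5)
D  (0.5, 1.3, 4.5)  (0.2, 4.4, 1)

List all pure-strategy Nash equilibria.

The unique pure-strategy Nash equilibrium is (U, West, Gamma).

Mark each player's best response to every combination of opponents' strategies; a profile where every player is best-responding is a pure Nash equilibrium.
P1 against (West, Alpha): payoffs 3.6, 2.8 → best response U.
P1 against (West, Beta): payoffs 0.1, 1.2 → best response D.
P1 against (West, Gamma): payoffs 1.6, 0.5 → best response U.
P1 against (East, Alpha): payoffs 6, 5.6 → best response U.
P1 against (East, Beta): payoffs 1.6, 2.7 → best response D.
P1 against (East, Gamma): payoffs 0, 0.2 → best response D.
P2 against (U, Alpha): payoffs 5, 3.6 → best response West.
P2 against (U, Beta): payoffs 2.3, 4 → best response East.
P2 against (U, Gamma): payoffs 4.7, 3.8 → best response West.
P2 against (D, Alpha): payoffs 3.5, 4.1 → best response East.
P2 against (D, Beta): payoffs 4.3, 5.5 → best response East.
P2 against (D, Gamma): payoffs 1.3, 4.4 → best response East.
P3 against (U, West): payoffs 3.3, 5.8, 5.9 → best response Gamma.
P3 against (U, East): payoffs 5.6, 4, 5.5 → best response Alpha.
P3 against (D, West): payoffs 4.8, 4.4, 4.5 → best response Alpha.
P3 against (D, East): payoffs 2.3, 1.2, 1 → best response Alpha.
Mutual best responses: (U, West, Gamma).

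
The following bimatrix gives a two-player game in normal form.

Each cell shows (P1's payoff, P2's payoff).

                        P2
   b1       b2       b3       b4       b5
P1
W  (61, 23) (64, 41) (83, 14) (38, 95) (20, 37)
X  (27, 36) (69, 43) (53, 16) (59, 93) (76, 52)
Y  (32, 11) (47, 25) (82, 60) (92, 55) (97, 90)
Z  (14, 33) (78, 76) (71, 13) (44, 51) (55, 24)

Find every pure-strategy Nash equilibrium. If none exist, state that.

Pure-strategy Nash equilibria: (Y, b5), (Z, b2)

P1 against b1: payoffs 61, 27, 32, 14 → best response W.
P1 against b2: payoffs 64, 69, 47, 78 → best response Z.
P1 against b3: payoffs 83, 53, 82, 71 → best response W.
P1 against b4: payoffs 38, 59, 92, 44 → best response Y.
P1 against b5: payoffs 20, 76, 97, 55 → best response Y.
P2 against W: payoffs 23, 41, 14, 95, 37 → best response b4.
P2 against X: payoffs 36, 43, 16, 93, 52 → best response b4.
P2 against Y: payoffs 11, 25, 60, 55, 90 → best response b5.
P2 against Z: payoffs 33, 76, 13, 51, 24 → best response b2.
Mutual best responses: (Y, b5); (Z, b2).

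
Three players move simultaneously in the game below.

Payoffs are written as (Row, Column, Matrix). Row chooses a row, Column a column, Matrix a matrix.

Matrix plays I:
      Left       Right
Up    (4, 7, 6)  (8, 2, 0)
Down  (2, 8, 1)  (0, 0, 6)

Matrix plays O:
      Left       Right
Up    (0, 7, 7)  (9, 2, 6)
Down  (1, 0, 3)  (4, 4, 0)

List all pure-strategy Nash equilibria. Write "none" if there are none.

none

Row against (Left, I): payoffs 4, 2 → best response Up.
Row against (Left, O): payoffs 0, 1 → best response Down.
Row against (Right, I): payoffs 8, 0 → best response Up.
Row against (Right, O): payoffs 9, 4 → best response Up.
Column against (Up, I): payoffs 7, 2 → best response Left.
Column against (Up, O): payoffs 7, 2 → best response Left.
Column against (Down, I): payoffs 8, 0 → best response Left.
Column against (Down, O): payoffs 0, 4 → best response Right.
Matrix against (Up, Left): payoffs 6, 7 → best response O.
Matrix against (Up, Right): payoffs 0, 6 → best response O.
Matrix against (Down, Left): payoffs 1, 3 → best response O.
Matrix against (Down, Right): payoffs 6, 0 → best response I.
No profile is a mutual best response for all players.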